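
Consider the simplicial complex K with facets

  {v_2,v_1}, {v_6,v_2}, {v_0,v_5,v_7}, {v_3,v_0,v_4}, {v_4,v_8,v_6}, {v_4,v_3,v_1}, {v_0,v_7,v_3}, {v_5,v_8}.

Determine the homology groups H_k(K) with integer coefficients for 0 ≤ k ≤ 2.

H_0 = Z,  H_1 = Z^2,  H_2 = 0.

We work with the vertex ordering v_0 < v_1 < v_2 < v_3 < v_4 < v_5 < v_6 < v_7 < v_8. The simplices of K, each written with vertices in increasing order, are:

  0-simplices (9): [v_0], [v_1], [v_2], [v_3], [v_4], [v_5], [v_6], [v_7], [v_8]
  1-simplices (15): (15 of them)
  2-simplices (5): [v_0,v_3,v_4], [v_0,v_3,v_7], [v_0,v_5,v_7], [v_1,v_3,v_4], [v_4,v_6,v_8]

Hence C_0 ≅ Z^9, C_1 ≅ Z^15, C_2 ≅ Z^5.

The boundary map ∂_1: C_1 → C_0 maps an edge to its endpoints' difference, ∂[p,q] = q − p. For instance
  ∂[v_3,v_7] = [v_7] − [v_3].
This gives a 9×15 integer matrix of rank 8; reducing to Smith normal form yields diagonal entries (1,1,1,1,1,1,1,1).

∂_2: C_2 → C_1 acts by ∂[p,q,r] = [q,r] − [p,r] + [p,q]. For instance
  ∂[v_1,v_3,v_4] = [v_3,v_4] − [v_1,v_4] + [v_1,v_3],
  ∂[v_0,v_3,v_4] = [v_3,v_4] − [v_0,v_4] + [v_0,v_3].
As a 15×5 matrix over Z this has rank 5, with invariant factors (1,1,1,1,1).

Computing H_k = (kernel of ∂_k) / (image of ∂_{k+1}):

  H_0: rank C_0 − rank ∂_1 = 9 − 8 = 1, and the invariant factors of ∂_1 are all 1, so H_0 = Z.
  H_1: rank ker ∂_1 − rank ∂_2 = (15 − 8) − 5 = 2, and the invariant factors of ∂_2 are all 1, so H_1 = Z^2.
  H_2: rank ker ∂_2 − rank ∂_3 = (5 − 5) − 0 = 0, and there is no ∂_3, so H_2 = 0.

As a check, the Euler characteristic is 9 − 15 + 5 = -1, which agrees with 1 − 2 + 0 = -1.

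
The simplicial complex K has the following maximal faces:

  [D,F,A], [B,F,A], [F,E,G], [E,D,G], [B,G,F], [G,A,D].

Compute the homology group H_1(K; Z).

Order the vertices as A < B < D < E < F < G. Listing each simplex with vertices in this order, K has dimension 2 with simplices:

  0-simplices (6): A, B, D, E, F, G
  1-simplices (12): AB, AD, AF, AG, BF, BG, DE, DF, DG, EF, EG, FG
  2-simplices (6): ABF, ADF, ADG, BFG, DEG, EFG

giving chain groups C_0 ≅ Z^6, C_1 ≅ Z^12, C_2 ≅ Z^6.

The boundary map ∂_1: C_1 → C_0 is given by ∂[p,q] = [q] − [p]. For instance
  ∂AB = B − A.
As a 6×12 matrix over Z this has rank 5, with invariant factors (1,1,1,1,1).

The boundary map ∂_2: C_2 → C_1 acts by ∂[p,q,r] = [q,r] − [p,r] + [p,q]. For instance
  ∂DEG = EG − DG + DE,
  ∂BFG = FG − BG + BF.
This gives a 12×6 integer matrix of rank 6; reducing to Smith normal form yields diagonal entries (1,1,1,1,1,1).

Reading off H_k = ker ∂_k / im ∂_{k+1}:

  H_1: rank ker ∂_1 − rank ∂_2 = (12 − 5) − 6 = 1, and the invariant factors of ∂_2 are all 1, so H_1 ≅ Z.

H_1 ≅ Z.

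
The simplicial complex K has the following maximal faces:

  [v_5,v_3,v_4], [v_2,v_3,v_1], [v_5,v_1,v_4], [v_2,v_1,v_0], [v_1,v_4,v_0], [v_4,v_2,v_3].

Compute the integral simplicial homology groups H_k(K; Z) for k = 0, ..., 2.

We work with the vertex ordering v_0 < v_1 < v_2 < v_3 < v_4 < v_5. The simplices of K, each written with vertices in increasing order, are:

  0-simplices (6): [v_0], [v_1], [v_2], [v_3], [v_4], [v_5]
  1-simplices (12): [v_0,v_1], [v_0,v_2], [v_0,v_4], [v_1,v_2], [v_1,v_3], [v_1,v_4], [v_1,v_5], [v_2,v_3], [v_2,v_4], [v_3,v_4], [v_3,v_5], [v_4,v_5]
  2-simplices (6): [v_0,v_1,v_2], [v_0,v_1,v_4], [v_1,v_2,v_3], [v_1,v_4,v_5], [v_2,v_3,v_4], [v_3,v_4,v_5]

Hence C_0 ≅ Z^6, C_1 ≅ Z^12, C_2 ≅ Z^6.

∂_1: C_1 → C_0 maps an edge to its endpoints' difference, ∂[p,q] = q − p.
The 6×12 boundary matrix has rank 5 and Smith normal form diag(1,1,1,1,1).

The boundary map ∂_2: C_2 → C_1 maps a triangle to the signed sum of its edges. For instance
  ∂[v_1,v_2,v_3] = [v_2,v_3] − [v_1,v_3] + [v_1,v_2],
  ∂[v_0,v_1,v_2] = [v_1,v_2] − [v_0,v_2] + [v_0,v_1].
The 12×6 boundary matrix has rank 6 and Smith normal form diag(1,1,1,1,1,1).

Now H_k = ker ∂_k / im ∂_{k+1}, so:

  H_0: rank C_0 − rank ∂_1 = 6 − 5 = 1, and the invariant factors of ∂_1 are all 1, so H_0 ≅ Z.
  H_1: rank ker ∂_1 − rank ∂_2 = (12 − 5) − 6 = 1, and the invariant factors of ∂_2 are all 1, so H_1 ≅ Z.
  H_2: rank ker ∂_2 − rank ∂_3 = (6 − 6) − 0 = 0, and there is no ∂_3, so H_2 ≅ 0.

As a check, the Euler characteristic is 6 − 12 + 6 = 0, which agrees with 1 − 1 + 0 = 0.
(K is a triangulation of the cylinder S^1 x I.)

H_0 ≅ Z,  H_1 ≅ Z,  H_2 = 0.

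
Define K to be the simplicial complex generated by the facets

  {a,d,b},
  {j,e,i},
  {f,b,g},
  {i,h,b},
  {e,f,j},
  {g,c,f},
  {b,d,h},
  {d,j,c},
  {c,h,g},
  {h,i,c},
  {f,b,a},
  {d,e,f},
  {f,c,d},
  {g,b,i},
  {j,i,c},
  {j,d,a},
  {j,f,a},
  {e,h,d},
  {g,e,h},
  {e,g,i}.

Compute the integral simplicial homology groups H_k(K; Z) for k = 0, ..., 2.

H_0 ≅ Z,  H_1 ≅ Z ⊕ Z_2,  H_2 = 0.

We work with the vertex ordering a < b < c < d < e < f < g < h < i < j. The simplices of K, each written with vertices in increasing order, are:

  0-simplices (10): a, b, c, d, e, f, g, h, i, j
  1-simplices (30): ab, ad, af, aj, bd, bf, bg, bh, bi, cd, cf, cg, ch, ci, cj, de, df, dh, dj, ef, eg, eh, ei, ej, fg, fj, gh, gi, hi, ij
  2-simplices (20): abd, abf, adj, afj, bdh, bfg, bgi, bhi, cdf, cdj, cfg, cgh, chi, cij, def, deh, efj, egh, egi, eij

so the chain groups are C_0 ≅ Z^10, C_1 ≅ Z^30, C_2 ≅ Z^20.

The boundary map ∂_1: C_1 → C_0 is given by ∂[p,q] = [q] − [p].
The 10×30 boundary matrix has rank 9 and Smith normal form diag(1,1,1,1,1,1,1,1,1).

Boundary ∂_2: C_2 → C_1 maps a triangle to the signed sum of its edges. For instance
  ∂cfg = fg − cg + cf,
  ∂abd = bd − ad + ab.
This gives a 30×20 integer matrix of rank 20; reducing to Smith normal form yields diagonal entries (1,1,1,1,1,1,1,1,1,1,1,1,1,1,1,1,1,1,1,2).

From H_k ≅ ker(∂_k) / im(∂_{k+1}) we obtain:

  H_0: rank C_0 − rank ∂_1 = 10 − 9 = 1, and the invariant factors of ∂_1 are all 1, so H_0 ≅ Z.
  H_1: rank ker ∂_1 − rank ∂_2 = (30 − 9) − 20 = 1, and ∂_2 has invariant factor 2 > 1, so H_1 ≅ Z ⊕ Z_2.
  H_2: rank ker ∂_2 − rank ∂_3 = (20 − 20) − 0 = 0, and there is no ∂_3, so H_2 ≅ 0.

As a check, the Euler characteristic is 10 − 30 + 20 = 0, which agrees with 1 − 1 + 0 = 0.
(K is a triangulation of the Klein bottle.)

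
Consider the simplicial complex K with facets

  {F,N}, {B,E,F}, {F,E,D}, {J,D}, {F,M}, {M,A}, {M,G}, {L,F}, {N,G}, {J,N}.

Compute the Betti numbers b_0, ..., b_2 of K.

b_0 = 1, b_1 = 2, b_2 = 0.

K has 10 vertices, 13 edges, 2 triangles.
rank ∂_0 = 0, rank ∂_1 = 9 ⇒ b_0 = 10 − 0 − 9 = 1; all invariant factors of ∂_1 are 1 so no torsion. So H_0 = Z.
rank ∂_1 = 9, rank ∂_2 = 2 ⇒ b_1 = 13 − 9 − 2 = 2; all invariant factors of ∂_2 are 1 so no torsion. So H_1 = Z^2.
rank ∂_2 = 2, rank ∂_3 = 0 ⇒ b_2 = 2 − 2 − 0 = 0. So H_2 = 0.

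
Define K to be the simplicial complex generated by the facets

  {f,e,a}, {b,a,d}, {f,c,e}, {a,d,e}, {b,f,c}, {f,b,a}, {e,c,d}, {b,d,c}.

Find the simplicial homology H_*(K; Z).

H_0 ≅ Z,  H_1 = 0,  H_2 ≅ Z.

We work with the vertex ordering a < b < c < d < e < f. The simplices of K, each written with vertices in increasing order, are:

  0-simplices (6): a, b, c, d, e, f
  1-simplices (12): ab, ad, ae, af, bc, bd, bf, cd, ce, cf, de, ef
  2-simplices (8): abd, abf, ade, aef, bcd, bcf, cde, cef

giving chain groups C_0 ≅ Z^6, C_1 ≅ Z^12, C_2 ≅ Z^8.

∂_1: C_1 → C_0 sends each edge [p,q] (with p < q) to q − p.
The 6×12 boundary matrix has rank 5 and Smith normal form diag(1,1,1,1,1).

Boundary ∂_2: C_2 → C_1 sends each 2-simplex [p,q,r] to [q,r] − [p,r] + [p,q]. For instance
  ∂cde = de − ce + cd,
  ∂ade = de − ae + ad.
The resulting 12×8 matrix has rank 7, and its Smith normal form has invariant factors (1,1,1,1,1,1,1).

Reading off H_k = ker ∂_k / im ∂_{k+1}:

  H_0: rank C_0 − rank ∂_1 = 6 − 5 = 1, and the invariant factors of ∂_1 are all 1, so H_0 = Z.
  H_1: rank ker ∂_1 − rank ∂_2 = (12 − 5) − 7 = 0, and the invariant factors of ∂_2 are all 1, so H_1 = 0.
  H_2: rank ker ∂_2 − rank ∂_3 = (8 − 7) − 0 = 1, and there is no ∂_3, so H_2 = Z.

(K is a triangulation of the 2-sphere S^2.)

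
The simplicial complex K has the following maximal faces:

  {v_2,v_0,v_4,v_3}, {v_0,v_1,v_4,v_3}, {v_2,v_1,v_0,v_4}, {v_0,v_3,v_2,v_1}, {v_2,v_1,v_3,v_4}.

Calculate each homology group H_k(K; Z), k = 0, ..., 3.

Order the vertices as v_0 < v_1 < v_2 < v_3 < v_4. Listing each simplex with vertices in this order, K has dimension 3 with simplices:

  0-simplices (5): [v_0], [v_1], [v_2], [v_3], [v_4]
  1-simplices (10): [v_0,v_1], [v_0,v_2], [v_0,v_3], [v_0,v_4], [v_1,v_2], [v_1,v_3], [v_1,v_4], [v_2,v_3], [v_2,v_4], [v_3,v_4]
  2-simplices (10): [v_0,v_1,v_2], [v_0,v_1,v_3], [v_0,v_1,v_4], [v_0,v_2,v_3], [v_0,v_2,v_4], [v_0,v_3,v_4], [v_1,v_2,v_3], [v_1,v_2,v_4], [v_1,v_3,v_4], [v_2,v_3,v_4]
  3-simplices (5): [v_0,v_1,v_2,v_3], [v_0,v_1,v_2,v_4], [v_0,v_1,v_3,v_4], [v_0,v_2,v_3,v_4], [v_1,v_2,v_3,v_4]

Hence C_0 ≅ Z^5, C_1 ≅ Z^10, C_2 ≅ Z^10, C_3 ≅ Z^5.

Boundary ∂_1: C_1 → C_0 sends each edge [p,q] (with p < q) to q − p.
The 5×10 boundary matrix has rank 4 and Smith normal form diag(1,1,1,1).

Boundary ∂_2: C_2 → C_1 sends each 2-simplex [p,q,r] to [q,r] − [p,r] + [p,q]. For instance
  ∂[v_1,v_2,v_3] = [v_2,v_3] − [v_1,v_3] + [v_1,v_2],
  ∂[v_0,v_1,v_4] = [v_1,v_4] − [v_0,v_4] + [v_0,v_1].
The 10×10 boundary matrix has rank 6 and Smith normal form diag(1,1,1,1,1,1).

∂_3: C_3 → C_2 sends each 3-simplex σ to the alternating sum Σ_i (−1)^i (σ with its i-th vertex removed). For instance
  ∂[v_0,v_2,v_3,v_4] = [v_2,v_3,v_4] − [v_0,v_3,v_4] + [v_0,v_2,v_4] − [v_0,v_2,v_3],
  ∂[v_1,v_2,v_3,v_4] = [v_2,v_3,v_4] − [v_1,v_3,v_4] + [v_1,v_2,v_4] − [v_1,v_2,v_3].
The resulting 10×5 matrix has rank 4, and its Smith normal form has invariant factors (1,1,1,1).

Now H_k = ker ∂_k / im ∂_{k+1}, so:

  H_0: rank C_0 − rank ∂_1 = 5 − 4 = 1, and the invariant factors of ∂_1 are all 1, so H_0 ≅ Z.
  H_1: rank ker ∂_1 − rank ∂_2 = (10 − 4) − 6 = 0, and the invariant factors of ∂_2 are all 1, so H_1 ≅ 0.
  H_2: rank ker ∂_2 − rank ∂_3 = (10 − 6) − 4 = 0, and the invariant factors of ∂_3 are all 1, so H_2 ≅ 0.
  H_3: rank ker ∂_3 − rank ∂_4 = (5 − 4) − 0 = 1, and there is no ∂_4, so H_3 ≅ Z.

As a check, the Euler characteristic is 5 − 10 + 10 − 5 = 0, which agrees with 1 − 0 + 0 − 1 = 0.
(K is a triangulation of the 3-sphere S^3.)

H_0 = Z,  H_1 = 0,  H_2 = 0,  H_3 = Z.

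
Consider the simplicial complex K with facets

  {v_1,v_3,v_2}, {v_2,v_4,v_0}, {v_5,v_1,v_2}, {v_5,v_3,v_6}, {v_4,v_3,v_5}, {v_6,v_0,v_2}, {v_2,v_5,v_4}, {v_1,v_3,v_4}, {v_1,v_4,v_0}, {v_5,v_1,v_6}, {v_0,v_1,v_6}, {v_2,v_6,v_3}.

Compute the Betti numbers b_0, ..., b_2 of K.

K has 7 vertices, 18 edges, 12 triangles.
rank ∂_0 = 0, rank ∂_1 = 6 ⇒ b_0 = 7 − 0 − 6 = 1; all invariant factors of ∂_1 are 1 so no torsion. So H_0 = Z.
rank ∂_1 = 6, rank ∂_2 = 12 ⇒ b_1 = 18 − 6 − 12 = 0; ∂_2 has invariant factor(s) [2] giving torsion. So H_1 = Z_2.
rank ∂_2 = 12, rank ∂_3 = 0 ⇒ b_2 = 12 − 12 − 0 = 0. So H_2 = 0.

b_0 = 1, b_1 = 0, b_2 = 0.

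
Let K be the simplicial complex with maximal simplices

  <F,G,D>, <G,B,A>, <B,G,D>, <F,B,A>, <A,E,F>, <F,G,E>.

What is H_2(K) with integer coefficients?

H_2 = 0.

Take the total order A < B < D < E < F < G on the vertex set. Then K (dimension 2) consists of the simplices:

  0-simplices (6): A, B, D, E, F, G
  1-simplices (12): AB, AE, AF, AG, BD, BF, BG, DF, DG, EF, EG, FG
  2-simplices (6): ABF, ABG, AEF, BDG, DFG, EFG

so the chain groups are C_0 ≅ Z^6, C_1 ≅ Z^12, C_2 ≅ Z^6.

∂_1: C_1 → C_0 is given by ∂[p,q] = [q] − [p].
As a 6×12 matrix over Z this has rank 5, with invariant factors (1,1,1,1,1).

Boundary ∂_2: C_2 → C_1 maps a triangle to the signed sum of its edges. For instance
  ∂AEF = EF − AF + AE,
  ∂ABG = BG − AG + AB.
The resulting 12×6 matrix has rank 6, and its Smith normal form has invariant factors (1,1,1,1,1,1).

From H_k ≅ ker(∂_k) / im(∂_{k+1}) we obtain:

  H_2: rank ker ∂_2 − rank ∂_3 = (6 − 6) − 0 = 0, and there is no ∂_3, so H_2 = 0.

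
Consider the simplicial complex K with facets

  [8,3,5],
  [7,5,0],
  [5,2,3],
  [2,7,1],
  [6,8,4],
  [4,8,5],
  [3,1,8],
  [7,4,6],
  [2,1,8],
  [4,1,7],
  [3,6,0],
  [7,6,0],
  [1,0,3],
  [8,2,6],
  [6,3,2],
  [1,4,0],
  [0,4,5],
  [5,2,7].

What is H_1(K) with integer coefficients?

Fix the vertex order 0 < 1 < 2 < 3 < 4 < 5 < 6 < 7 < 8 and write every simplex with vertices in increasing order. Then dim K = 2 and the simplices of K are:

  0-simplices (9): [0], [1], [2], [3], [4], [5], [6], [7], [8]
  1-simplices (27): (27 of them)
  2-simplices (18): [0,1,3], [0,1,4], [0,3,6], [0,4,5], [0,5,7], [0,6,7], [1,2,7], [1,2,8], [1,3,8], [1,4,7], [2,3,5], [2,3,6], [2,5,7], [2,6,8], [3,5,8], [4,5,8], [4,6,7], [4,6,8]

giving chain groups C_0 ≅ Z^9, C_1 ≅ Z^27, C_2 ≅ Z^18.

The boundary map ∂_1: C_1 → C_0 sends each edge [p,q] (with p < q) to q − p.
The 9×27 boundary matrix has rank 8 and Smith normal form diag(1,1,1,1,1,1,1,1).

The boundary map ∂_2: C_2 → C_1 acts by ∂[p,q,r] = [q,r] − [p,r] + [p,q]. For instance
  ∂[0,1,3] = [1,3] − [0,3] + [0,1],
  ∂[0,3,6] = [3,6] − [0,6] + [0,3].
As a 27×18 matrix over Z this has rank 18, with invariant factors (1,1,1,1,1,1,1,1,1,1,1,1,1,1,1,1,1,2).

From H_k ≅ ker(∂_k) / im(∂_{k+1}) we obtain:

  H_1: rank ker ∂_1 − rank ∂_2 = (27 − 8) − 18 = 1, and ∂_2 has invariant factor 2 > 1, so H_1 ≅ Z ⊕ Z_2.

H_1 = Z ⊕ Z_2.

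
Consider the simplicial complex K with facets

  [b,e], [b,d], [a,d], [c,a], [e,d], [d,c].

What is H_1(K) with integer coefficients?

H_1 ≅ Z^2.

Order the vertices as a < b < c < d < e. Listing each simplex with vertices in this order, K has dimension 1 with simplices:

  0-simplices (5): a, b, c, d, e
  1-simplices (6): ac, ad, bd, be, cd, de

Hence C_0 ≅ Z^5, C_1 ≅ Z^6.

Boundary ∂_1: C_1 → C_0 maps an edge to its endpoints' difference, ∂[p,q] = q − p. For instance
  ∂be = e − b.
As a 5×6 matrix over Z this has rank 4, with invariant factors (1,1,1,1).

From H_k ≅ ker(∂_k) / im(∂_{k+1}) we obtain:

  H_1: rank ker ∂_1 − rank ∂_2 = (6 − 4) − 0 = 2, and there is no ∂_2, so H_1 = Z^2.

(K is a triangulation of a wedge of 2 circles.)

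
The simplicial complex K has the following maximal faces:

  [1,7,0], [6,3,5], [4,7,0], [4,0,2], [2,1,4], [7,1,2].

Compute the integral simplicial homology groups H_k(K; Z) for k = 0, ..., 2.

H_0 = Z^2,  H_1 = Z,  H_2 = 0.

We work with the vertex ordering 0 < 1 < 2 < 3 < 4 < 5 < 6 < 7. The simplices of K, each written with vertices in increasing order, are:

  0-simplices (8): [0], [1], [2], [3], [4], [5], [6], [7]
  1-simplices (13): [0,1], [0,2], [0,4], [0,7], [1,2], [1,4], [1,7], [2,4], [2,7], [3,5], [3,6], [4,7], [5,6]
  2-simplices (6): [0,1,7], [0,2,4], [0,4,7], [1,2,4], [1,2,7], [3,5,6]

giving chain groups C_0 ≅ Z^8, C_1 ≅ Z^13, C_2 ≅ Z^6.

∂_1: C_1 → C_0 is given by ∂[p,q] = [q] − [p]. For instance
  ∂[2,4] = [4] − [2].
This gives a 8×13 integer matrix of rank 6; reducing to Smith normal form yields diagonal entries (1,1,1,1,1,1).

∂_2: C_2 → C_1 sends each 2-simplex [p,q,r] to [q,r] − [p,r] + [p,q]. For instance
  ∂[0,1,7] = [1,7] − [0,7] + [0,1],
  ∂[3,5,6] = [5,6] − [3,6] + [3,5].
As a 13×6 matrix over Z this has rank 6, with invariant factors (1,1,1,1,1,1).

From H_k ≅ ker(∂_k) / im(∂_{k+1}) we obtain:

  H_0: rank C_0 − rank ∂_1 = 8 − 6 = 2, and the invariant factors of ∂_1 are all 1, so H_0 ≅ Z^2.
  H_1: rank ker ∂_1 − rank ∂_2 = (13 − 6) − 6 = 1, and the invariant factors of ∂_2 are all 1, so H_1 ≅ Z.
  H_2: rank ker ∂_2 − rank ∂_3 = (6 − 6) − 0 = 0, and there is no ∂_3, so H_2 ≅ 0.

As a check, the Euler characteristic is 8 − 13 + 6 = 1, which agrees with 2 − 1 + 0 = 1.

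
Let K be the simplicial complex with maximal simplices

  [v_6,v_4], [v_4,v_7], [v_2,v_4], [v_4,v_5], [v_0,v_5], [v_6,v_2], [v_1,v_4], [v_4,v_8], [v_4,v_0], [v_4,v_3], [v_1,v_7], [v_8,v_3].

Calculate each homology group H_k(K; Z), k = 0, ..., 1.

H_0 = Z,  H_1 = Z^4.

Fix the vertex order v_0 < v_1 < v_2 < v_3 < v_4 < v_5 < v_6 < v_7 < v_8 and write every simplex with vertices in increasing order. Then dim K = 1 and the simplices of K are:

  0-simplices (9): [v_0], [v_1], [v_2], [v_3], [v_4], [v_5], [v_6], [v_7], [v_8]
  1-simplices (12): [v_0,v_4], [v_0,v_5], [v_1,v_4], [v_1,v_7], [v_2,v_4], [v_2,v_6], [v_3,v_4], [v_3,v_8], [v_4,v_5], [v_4,v_6], [v_4,v_7], [v_4,v_8]

giving chain groups C_0 ≅ Z^9, C_1 ≅ Z^12.

The boundary map ∂_1: C_1 → C_0 is given by ∂[p,q] = [q] − [p].
This gives a 9×12 integer matrix of rank 8; reducing to Smith normal form yields diagonal entries (1,1,1,1,1,1,1,1).

Reading off H_k = ker ∂_k / im ∂_{k+1}:

  H_0: rank C_0 − rank ∂_1 = 9 − 8 = 1, and the invariant factors of ∂_1 are all 1, so H_0 ≅ Z.
  H_1: rank ker ∂_1 − rank ∂_2 = (12 − 8) − 0 = 4, and there is no ∂_2, so H_1 ≅ Z^4.

As a check, the Euler characteristic is 9 − 12 = -3, which agrees with 1 − 4 = -3.
(K is a triangulation of a wedge of 4 circles.)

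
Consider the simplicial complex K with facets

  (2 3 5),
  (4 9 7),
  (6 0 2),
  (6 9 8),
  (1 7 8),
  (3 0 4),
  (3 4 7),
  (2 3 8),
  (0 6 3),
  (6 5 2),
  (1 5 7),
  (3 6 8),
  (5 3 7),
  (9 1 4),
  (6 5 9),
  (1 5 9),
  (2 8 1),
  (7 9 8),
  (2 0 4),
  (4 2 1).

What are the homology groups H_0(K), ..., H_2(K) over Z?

H_0 ≅ Z,  H_1 ≅ Z ⊕ Z/2Z,  H_2 = 0.

Take the total order 0 < 1 < 2 < 3 < 4 < 5 < 6 < 7 < 8 < 9 on the vertex set. Then K (dimension 2) consists of the simplices:

  0-simplices (10): [0], [1], [2], [3], [4], [5], [6], [7], [8], [9]
  1-simplices (30): (30 of them)
  2-simplices (20): (20 of them)

giving chain groups C_0 ≅ Z^10, C_1 ≅ Z^30, C_2 ≅ Z^20.

The boundary map ∂_1: C_1 → C_0 sends each edge [p,q] (with p < q) to q − p.
The 10×30 boundary matrix has rank 9 and Smith normal form diag(1,1,1,1,1,1,1,1,1).

Boundary ∂_2: C_2 → C_1 sends each 2-simplex [p,q,r] to [q,r] − [p,r] + [p,q]. For instance
  ∂[0,3,6] = [3,6] − [0,6] + [0,3],
  ∂[2,5,6] = [5,6] − [2,6] + [2,5].
This gives a 30×20 integer matrix of rank 20; reducing to Smith normal form yields diagonal entries (1,1,1,1,1,1,1,1,1,1,1,1,1,1,1,1,1,1,1,2).

Reading off H_k = ker ∂_k / im ∂_{k+1}:

  H_0: rank C_0 − rank ∂_1 = 10 − 9 = 1, and the invariant factors of ∂_1 are all 1, so H_0 ≅ Z.
  H_1: rank ker ∂_1 − rank ∂_2 = (30 − 9) − 20 = 1, and ∂_2 has invariant factor 2 > 1, so H_1 ≅ Z ⊕ Z/2Z.
  H_2: rank ker ∂_2 − rank ∂_3 = (20 − 20) − 0 = 0, and there is no ∂_3, so H_2 ≅ 0.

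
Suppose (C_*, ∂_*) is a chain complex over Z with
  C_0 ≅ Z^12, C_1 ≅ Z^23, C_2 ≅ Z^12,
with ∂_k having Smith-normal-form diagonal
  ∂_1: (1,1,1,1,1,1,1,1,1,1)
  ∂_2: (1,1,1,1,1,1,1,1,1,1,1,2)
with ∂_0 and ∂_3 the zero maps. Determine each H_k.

H_0 ≅ Z^2,  H_1 ≅ Z ⊕ Z/2Z,  H_2 = 0.

H_0: b_0 = 12 − 0 − 10 = 2; torsion from ∂_1 factors > 1: none. So H_0 ≅ Z^2.
H_1: b_1 = 23 − 10 − 12 = 1; torsion from ∂_2 factors > 1: [2]. So H_1 ≅ Z ⊕ Z/2Z.
H_2: b_2 = 12 − 12 − 0 = 0; torsion from ∂_3 factors > 1: none. So H_2 ≅ 0.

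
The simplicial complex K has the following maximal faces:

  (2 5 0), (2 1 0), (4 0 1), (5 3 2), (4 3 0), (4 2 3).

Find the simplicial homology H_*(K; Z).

H_0 = Z,  H_1 = Z,  H_2 = 0.

Order the vertices as 0 < 1 < 2 < 3 < 4 < 5. Listing each simplex with vertices in this order, K has dimension 2 with simplices:

  0-simplices (6): [0], [1], [2], [3], [4], [5]
  1-simplices (12): [0,1], [0,2], [0,3], [0,4], [0,5], [1,2], [1,4], [2,3], [2,4], [2,5], [3,4], [3,5]
  2-simplices (6): [0,1,2], [0,1,4], [0,2,5], [0,3,4], [2,3,4], [2,3,5]

Hence C_0 ≅ Z^6, C_1 ≅ Z^12, C_2 ≅ Z^6.

∂_1: C_1 → C_0 is given by ∂[p,q] = [q] − [p].
This gives a 6×12 integer matrix of rank 5; reducing to Smith normal form yields diagonal entries (1,1,1,1,1).

Boundary ∂_2: C_2 → C_1 acts by ∂[p,q,r] = [q,r] − [p,r] + [p,q]. For instance
  ∂[2,3,4] = [3,4] − [2,4] + [2,3],
  ∂[0,3,4] = [3,4] − [0,4] + [0,3].
The 12×6 boundary matrix has rank 6 and Smith normal form diag(1,1,1,1,1,1).

Computing H_k = (kernel of ∂_k) / (image of ∂_{k+1}):

  H_0: rank C_0 − rank ∂_1 = 6 − 5 = 1, and the invariant factors of ∂_1 are all 1, so H_0 ≅ Z.
  H_1: rank ker ∂_1 − rank ∂_2 = (12 − 5) − 6 = 1, and the invariant factors of ∂_2 are all 1, so H_1 ≅ Z.
  H_2: rank ker ∂_2 − rank ∂_3 = (6 − 6) − 0 = 0, and there is no ∂_3, so H_2 ≅ 0.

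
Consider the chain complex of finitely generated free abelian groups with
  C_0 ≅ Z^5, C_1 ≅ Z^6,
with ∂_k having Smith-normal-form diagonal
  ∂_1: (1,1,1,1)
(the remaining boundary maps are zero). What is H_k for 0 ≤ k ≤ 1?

H_0: b_0 = 5 − 0 − 4 = 1; torsion from ∂_1 factors > 1: none. So H_0 ≅ Z.
H_1: b_1 = 6 − 4 − 0 = 2; torsion from ∂_2 factors > 1: none. So H_1 ≅ Z^2.

H_0 ≅ Z,  H_1 ≅ Z^2.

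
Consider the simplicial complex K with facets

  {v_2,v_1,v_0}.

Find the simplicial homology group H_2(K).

Order the vertices as v_0 < v_1 < v_2. Listing each simplex with vertices in this order, K has dimension 2 with simplices:

  0-simplices (3): [v_0], [v_1], [v_2]
  1-simplices (3): [v_0,v_1], [v_0,v_2], [v_1,v_2]
  2-simplices (1): [v_0,v_1,v_2]

Hence C_0 ≅ Z^3, C_1 ≅ Z^3, C_2 ≅ Z^1.

The boundary map ∂_1: C_1 → C_0 is given by ∂[p,q] = [q] − [p]. For instance
  ∂[v_1,v_2] = [v_2] − [v_1].
The resulting 3×3 matrix has rank 2, and its Smith normal form has invariant factors (1,1).

Boundary ∂_2: C_2 → C_1 acts by ∂[p,q,r] = [q,r] − [p,r] + [p,q]. For instance
  ∂[v_0,v_1,v_2] = [v_1,v_2] − [v_0,v_2] + [v_0,v_1].
As a 3×1 matrix over Z this has rank 1, with invariant factors (1).

Now H_k = ker ∂_k / im ∂_{k+1}, so:

  H_2: rank ker ∂_2 − rank ∂_3 = (1 − 1) − 0 = 0, and there is no ∂_3, so H_2 = 0.

H_2 ≅ 0.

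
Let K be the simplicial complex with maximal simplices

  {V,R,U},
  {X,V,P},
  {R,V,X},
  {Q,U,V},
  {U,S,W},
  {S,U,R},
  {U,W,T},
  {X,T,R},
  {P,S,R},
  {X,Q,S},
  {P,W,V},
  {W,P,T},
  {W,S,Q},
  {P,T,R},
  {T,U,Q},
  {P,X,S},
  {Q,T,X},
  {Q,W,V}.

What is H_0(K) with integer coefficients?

Order the vertices as P < Q < R < S < T < U < V < W < X. Listing each simplex with vertices in this order, K has dimension 2 with simplices:

  0-simplices (9): P, Q, R, S, T, U, V, W, X
  1-simplices (27): PR, PS, PT, PV, PW, PX, QS, QT, QU, QV, QW, QX, RS, RT, RU, RV, RX, SU, SW, SX, TU, TW, TX, UV, UW, VW, VX
  2-simplices (18): PRS, PRT, PSX, PTW, PVW, PVX, QSW, QSX, QTU, QTX, QUV, QVW, RSU, RTX, RUV, RVX, SUW, TUW

so the chain groups are C_0 ≅ Z^9, C_1 ≅ Z^27, C_2 ≅ Z^18.

The boundary map ∂_1: C_1 → C_0 is given by ∂[p,q] = [q] − [p]. For instance
  ∂RX = X − R.
The resulting 9×27 matrix has rank 8, and its Smith normal form has invariant factors (1,1,1,1,1,1,1,1).

∂_2: C_2 → C_1 maps a triangle to the signed sum of its edges. For instance
  ∂RUV = UV − RV + RU,
  ∂PVX = VX − PX + PV.
As a 27×18 matrix over Z this has rank 18, with invariant factors (1,1,1,1,1,1,1,1,1,1,1,1,1,1,1,1,1,2).

Now H_k = ker ∂_k / im ∂_{k+1}, so:

  H_0: rank C_0 − rank ∂_1 = 9 − 8 = 1, and the invariant factors of ∂_1 are all 1, so H_0 = Z.

(K is a triangulation of the Klein bottle.)

H_0 = Z.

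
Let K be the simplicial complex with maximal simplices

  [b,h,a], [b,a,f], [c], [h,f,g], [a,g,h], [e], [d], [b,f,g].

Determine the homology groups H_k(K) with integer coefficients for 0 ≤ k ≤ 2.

Order the vertices as a < b < c < d < e < f < g < h. Listing each simplex with vertices in this order, K has dimension 2 with simplices:

  0-simplices (8): a, b, c, d, e, f, g, h
  1-simplices (10): ab, af, ag, ah, bf, bg, bh, fg, fh, gh
  2-simplices (5): abf, abh, agh, bfg, fgh

Hence C_0 ≅ Z^8, C_1 ≅ Z^10, C_2 ≅ Z^5.

Boundary ∂_1: C_1 → C_0 is given by ∂[p,q] = [q] − [p]. For instance
  ∂ab = b − a.
As a 8×10 matrix over Z this has rank 4, with invariant factors (1,1,1,1).

Boundary ∂_2: C_2 → C_1 maps a triangle to the signed sum of its edges. For instance
  ∂fgh = gh − fh + fg,
  ∂agh = gh − ah + ag.
The 10×5 boundary matrix has rank 5 and Smith normal form diag(1,1,1,1,1).

Reading off H_k = ker ∂_k / im ∂_{k+1}:

  H_0: rank C_0 − rank ∂_1 = 8 − 4 = 4, and the invariant factors of ∂_1 are all 1, so H_0 ≅ Z^4.
  H_1: rank ker ∂_1 − rank ∂_2 = (10 − 4) − 5 = 1, and the invariant factors of ∂_2 are all 1, so H_1 ≅ Z.
  H_2: rank ker ∂_2 − rank ∂_3 = (5 − 5) − 0 = 0, and there is no ∂_3, so H_2 ≅ 0.

As a check, the Euler characteristic is 8 − 10 + 5 = 3, which agrees with 4 − 1 + 0 = 3.

H_0 = Z^4,  H_1 = Z,  H_2 = 0.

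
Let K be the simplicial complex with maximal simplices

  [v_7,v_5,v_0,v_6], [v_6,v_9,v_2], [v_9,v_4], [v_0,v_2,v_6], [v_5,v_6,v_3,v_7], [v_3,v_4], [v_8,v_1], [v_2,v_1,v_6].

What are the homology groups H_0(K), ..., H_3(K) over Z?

Fix the vertex order v_0 < v_1 < v_2 < v_3 < v_4 < v_5 < v_6 < v_7 < v_8 < v_9 and write every simplex with vertices in increasing order. Then dim K = 3 and the simplices of K are:

  0-simplices (10): [v_0], [v_1], [v_2], [v_3], [v_4], [v_5], [v_6], [v_7], [v_8], [v_9]
  1-simplices (18): (18 of them)
  2-simplices (10): [v_0,v_2,v_6], [v_0,v_5,v_6], [v_0,v_5,v_7], [v_0,v_6,v_7], [v_1,v_2,v_6], [v_2,v_6,v_9], [v_3,v_5,v_6], [v_3,v_5,v_7], [v_3,v_6,v_7], [v_5,v_6,v_7]
  3-simplices (2): [v_0,v_5,v_6,v_7], [v_3,v_5,v_6,v_7]

so the chain groups are C_0 ≅ Z^10, C_1 ≅ Z^18, C_2 ≅ Z^10, C_3 ≅ Z^2.

∂_1: C_1 → C_0 sends each edge [p,q] (with p < q) to q − p.
The resulting 10×18 matrix has rank 9, and its Smith normal form has invariant factors (1,1,1,1,1,1,1,1,1).

Boundary ∂_2: C_2 → C_1 sends each 2-simplex [p,q,r] to [q,r] − [p,r] + [p,q]. For instance
  ∂[v_5,v_6,v_7] = [v_6,v_7] − [v_5,v_7] + [v_5,v_6],
  ∂[v_2,v_6,v_9] = [v_6,v_9] − [v_2,v_9] + [v_2,v_6].
As a 18×10 matrix over Z this has rank 8, with invariant factors (1,1,1,1,1,1,1,1).

∂_3: C_3 → C_2 sends each 3-simplex σ to the alternating sum Σ_i (−1)^i (σ with its i-th vertex removed). For instance
  ∂[v_0,v_5,v_6,v_7] = [v_5,v_6,v_7] − [v_0,v_6,v_7] + [v_0,v_5,v_7] − [v_0,v_5,v_6],
  ∂[v_3,v_5,v_6,v_7] = [v_5,v_6,v_7] − [v_3,v_6,v_7] + [v_3,v_5,v_7] − [v_3,v_5,v_6].
As a 10×2 matrix over Z this has rank 2, with invariant factors (1,1).

Now H_k = ker ∂_k / im ∂_{k+1}, so:

  H_0: rank C_0 − rank ∂_1 = 10 − 9 = 1, and the invariant factors of ∂_1 are all 1, so H_0 ≅ Z.
  H_1: rank ker ∂_1 − rank ∂_2 = (18 − 9) − 8 = 1, and the invariant factors of ∂_2 are all 1, so H_1 ≅ Z.
  H_2: rank ker ∂_2 − rank ∂_3 = (10 − 8) − 2 = 0, and the invariant factors of ∂_3 are all 1, so H_2 ≅ 0.
  H_3: rank ker ∂_3 − rank ∂_4 = (2 − 2) − 0 = 0, and there is no ∂_4, so H_3 ≅ 0.

H_0 = Z,  H_1 = Z,  H_2 = 0,  H_3 = 0.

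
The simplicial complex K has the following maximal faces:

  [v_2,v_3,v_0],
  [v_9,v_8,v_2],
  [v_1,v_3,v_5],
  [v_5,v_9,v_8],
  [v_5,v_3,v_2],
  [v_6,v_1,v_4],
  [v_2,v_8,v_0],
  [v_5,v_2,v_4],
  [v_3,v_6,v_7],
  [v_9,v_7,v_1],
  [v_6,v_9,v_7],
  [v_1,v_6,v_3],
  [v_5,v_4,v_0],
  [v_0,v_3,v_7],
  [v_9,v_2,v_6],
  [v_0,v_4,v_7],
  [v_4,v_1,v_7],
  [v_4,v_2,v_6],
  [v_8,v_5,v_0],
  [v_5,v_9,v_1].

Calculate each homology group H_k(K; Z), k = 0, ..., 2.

H_0 = Z,  H_1 = Z × Z/2,  H_2 = 0.

Take the total order v_0 < v_1 < v_2 < v_3 < v_4 < v_5 < v_6 < v_7 < v_8 < v_9 on the vertex set. Then K (dimension 2) consists of the simplices:

  0-simplices (10): [v_0], [v_1], [v_2], [v_3], [v_4], [v_5], [v_6], [v_7], [v_8], [v_9]
  1-simplices (30): (30 of them)
  2-simplices (20): (20 of them)

so the chain groups are C_0 ≅ Z^10, C_1 ≅ Z^30, C_2 ≅ Z^20.

∂_1: C_1 → C_0 maps an edge to its endpoints' difference, ∂[p,q] = q − p. For instance
  ∂[v_5,v_8] = [v_8] − [v_5].
This gives a 10×30 integer matrix of rank 9; reducing to Smith normal form yields diagonal entries (1,1,1,1,1,1,1,1,1).

The boundary map ∂_2: C_2 → C_1 maps a triangle to the signed sum of its edges. For instance
  ∂[v_2,v_4,v_6] = [v_4,v_6] − [v_2,v_6] + [v_2,v_4],
  ∂[v_3,v_6,v_7] = [v_6,v_7] − [v_3,v_7] + [v_3,v_6].
The 30×20 boundary matrix has rank 20 and Smith normal form diag(1,1,1,1,1,1,1,1,1,1,1,1,1,1,1,1,1,1,1,2).

From H_k ≅ ker(∂_k) / im(∂_{k+1}) we obtain:

  H_0: rank C_0 − rank ∂_1 = 10 − 9 = 1, and the invariant factors of ∂_1 are all 1, so H_0 ≅ Z.
  H_1: rank ker ∂_1 − rank ∂_2 = (30 − 9) − 20 = 1, and ∂_2 has invariant factor 2 > 1, so H_1 ≅ Z × Z/2.
  H_2: rank ker ∂_2 − rank ∂_3 = (20 − 20) − 0 = 0, and there is no ∂_3, so H_2 ≅ 0.

As a check, the Euler characteristic is 10 − 30 + 20 = 0, which agrees with 1 − 1 + 0 = 0.
(K is a triangulation of the Klein bottle.)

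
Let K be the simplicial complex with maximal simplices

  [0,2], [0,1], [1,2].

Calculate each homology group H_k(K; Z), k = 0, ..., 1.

H_0 = Z,  H_1 = Z.

K has 3 vertices, 3 edges.
rank ∂_0 = 0, rank ∂_1 = 2 ⇒ b_0 = 3 − 0 − 2 = 1; all invariant factors of ∂_1 are 1 so no torsion. So H_0 ≅ Z.
rank ∂_1 = 2, rank ∂_2 = 0 ⇒ b_1 = 3 − 2 − 0 = 1. So H_1 ≅ Z.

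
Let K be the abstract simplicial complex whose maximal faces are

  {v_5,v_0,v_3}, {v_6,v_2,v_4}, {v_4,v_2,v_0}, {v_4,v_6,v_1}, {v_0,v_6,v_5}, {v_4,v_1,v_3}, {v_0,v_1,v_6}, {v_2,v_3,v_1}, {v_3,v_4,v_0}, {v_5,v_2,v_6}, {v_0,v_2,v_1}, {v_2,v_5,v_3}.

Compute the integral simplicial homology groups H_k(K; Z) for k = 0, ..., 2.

H_0 = Z,  H_1 = Z_2,  H_2 = 0.

Order the vertices as v_0 < v_1 < v_2 < v_3 < v_4 < v_5 < v_6. Listing each simplex with vertices in this order, K has dimension 2 with simplices:

  0-simplices (7): [v_0], [v_1], [v_2], [v_3], [v_4], [v_5], [v_6]
  1-simplices (18): (18 of them)
  2-simplices (12): (12 of them)

Hence C_0 ≅ Z^7, C_1 ≅ Z^18, C_2 ≅ Z^12.

The boundary map ∂_1: C_1 → C_0 sends each edge [p,q] (with p < q) to q − p. For instance
  ∂[v_0,v_1] = [v_1] − [v_0].
As a 7×18 matrix over Z this has rank 6, with invariant factors (1,1,1,1,1,1).

The boundary map ∂_2: C_2 → C_1 maps a triangle to the signed sum of its edges. For instance
  ∂[v_0,v_1,v_2] = [v_1,v_2] − [v_0,v_2] + [v_0,v_1],
  ∂[v_0,v_3,v_5] = [v_3,v_5] − [v_0,v_5] + [v_0,v_3].
The resulting 18×12 matrix has rank 12, and its Smith normal form has invariant factors (1,1,1,1,1,1,1,1,1,1,1,2).

Now H_k = ker ∂_k / im ∂_{k+1}, so:

  H_0: rank C_0 − rank ∂_1 = 7 − 6 = 1, and the invariant factors of ∂_1 are all 1, so H_0 ≅ Z.
  H_1: rank ker ∂_1 − rank ∂_2 = (18 − 6) − 12 = 0, and ∂_2 has invariant factor 2 > 1, so H_1 ≅ Z_2.
  H_2: rank ker ∂_2 − rank ∂_3 = (12 − 12) − 0 = 0, and there is no ∂_3, so H_2 ≅ 0.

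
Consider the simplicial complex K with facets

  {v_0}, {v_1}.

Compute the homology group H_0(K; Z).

K has 2 vertices.
rank ∂_0 = 0, rank ∂_1 = 0 ⇒ b_0 = 2 − 0 − 0 = 2. So H_0 ≅ Z^2.

H_0 = Z^2.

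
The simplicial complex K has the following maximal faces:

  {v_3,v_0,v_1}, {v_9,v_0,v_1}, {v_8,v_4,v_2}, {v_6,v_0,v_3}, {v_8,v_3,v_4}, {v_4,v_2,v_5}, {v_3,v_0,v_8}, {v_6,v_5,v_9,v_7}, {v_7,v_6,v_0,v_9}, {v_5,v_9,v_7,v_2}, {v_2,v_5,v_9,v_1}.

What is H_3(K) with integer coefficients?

K has 10 vertices, 26 edges, 20 triangles, 4 3-simplices.
rank ∂_3 = 4, rank ∂_4 = 0 ⇒ b_3 = 4 − 4 − 0 = 0. So H_3 = 0.

H_3 = 0.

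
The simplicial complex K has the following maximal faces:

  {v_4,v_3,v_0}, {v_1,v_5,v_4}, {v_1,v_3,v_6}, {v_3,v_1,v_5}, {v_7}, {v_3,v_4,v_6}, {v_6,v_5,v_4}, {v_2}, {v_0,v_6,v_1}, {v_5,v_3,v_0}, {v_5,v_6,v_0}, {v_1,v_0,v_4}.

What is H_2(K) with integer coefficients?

H_2 = 0.

We work with the vertex ordering v_0 < v_1 < v_2 < v_3 < v_4 < v_5 < v_6 < v_7. The simplices of K, each written with vertices in increasing order, are:

  0-simplices (8): [v_0], [v_1], [v_2], [v_3], [v_4], [v_5], [v_6], [v_7]
  1-simplices (15): (15 of them)
  2-simplices (10): [v_0,v_1,v_4], [v_0,v_1,v_6], [v_0,v_3,v_4], [v_0,v_3,v_5], [v_0,v_5,v_6], [v_1,v_3,v_5], [v_1,v_3,v_6], [v_1,v_4,v_5], [v_3,v_4,v_6], [v_4,v_5,v_6]

Hence C_0 ≅ Z^8, C_1 ≅ Z^15, C_2 ≅ Z^10.

∂_1: C_1 → C_0 is given by ∂[p,q] = [q] − [p]. For instance
  ∂[v_1,v_5] = [v_5] − [v_1].
The resulting 8×15 matrix has rank 5, and its Smith normal form has invariant factors (1,1,1,1,1).

The boundary map ∂_2: C_2 → C_1 maps a triangle to the signed sum of its edges. For instance
  ∂[v_1,v_3,v_5] = [v_3,v_5] − [v_1,v_5] + [v_1,v_3],
  ∂[v_4,v_5,v_6] = [v_5,v_6] − [v_4,v_6] + [v_4,v_5].
As a 15×10 matrix over Z this has rank 10, with invariant factors (1,1,1,1,1,1,1,1,1,2).

Reading off H_k = ker ∂_k / im ∂_{k+1}:

  H_2: rank ker ∂_2 − rank ∂_3 = (10 − 10) − 0 = 0, and there is no ∂_3, so H_2 ≅ 0.

(K is a triangulation of the disjoint union of the real projective plane RP^2 and a set of 2 points.)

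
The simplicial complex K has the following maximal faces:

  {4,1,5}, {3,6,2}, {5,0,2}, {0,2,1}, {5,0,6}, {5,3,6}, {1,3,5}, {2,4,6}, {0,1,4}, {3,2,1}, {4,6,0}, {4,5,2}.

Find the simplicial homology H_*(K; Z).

H_0 = Z,  H_1 = Z/2Z,  H_2 = 0.

K has 7 vertices, 18 edges, 12 triangles.
rank ∂_0 = 0, rank ∂_1 = 6 ⇒ b_0 = 7 − 0 − 6 = 1; all invariant factors of ∂_1 are 1 so no torsion. So H_0 ≅ Z.
rank ∂_1 = 6, rank ∂_2 = 12 ⇒ b_1 = 18 − 6 − 12 = 0; ∂_2 has invariant factor(s) [2] giving torsion. So H_1 ≅ Z/2Z.
rank ∂_2 = 12, rank ∂_3 = 0 ⇒ b_2 = 12 − 12 − 0 = 0. So H_2 ≅ 0.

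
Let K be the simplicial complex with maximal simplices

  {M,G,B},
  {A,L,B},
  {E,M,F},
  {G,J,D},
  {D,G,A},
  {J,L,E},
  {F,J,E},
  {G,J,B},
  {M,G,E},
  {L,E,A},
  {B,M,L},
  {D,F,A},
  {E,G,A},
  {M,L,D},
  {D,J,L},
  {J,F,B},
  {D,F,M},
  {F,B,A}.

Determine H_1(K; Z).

Order the vertices as A < B < D < E < F < G < J < L < M. Listing each simplex with vertices in this order, K has dimension 2 with simplices:

  0-simplices (9): A, B, D, E, F, G, J, L, M
  1-simplices (27): AB, AD, AE, AF, AG, AL, BF, BG, BJ, BL, BM, DF, DG, DJ, DL, DM, EF, EG, EJ, EL, EM, FJ, FM, GJ, GM, JL, LM
  2-simplices (18): ABF, ABL, ADF, ADG, AEG, AEL, BFJ, BGJ, BGM, BLM, DFM, DGJ, DJL, DLM, EFJ, EFM, EGM, EJL

Hence C_0 ≅ Z^9, C_1 ≅ Z^27, C_2 ≅ Z^18.

∂_1: C_1 → C_0 sends each edge [p,q] (with p < q) to q − p.
The 9×27 boundary matrix has rank 8 and Smith normal form diag(1,1,1,1,1,1,1,1).

The boundary map ∂_2: C_2 → C_1 sends each 2-simplex [p,q,r] to [q,r] − [p,r] + [p,q]. For instance
  ∂AEL = EL − AL + AE,
  ∂EFJ = FJ − EJ + EF.
The 27×18 boundary matrix has rank 17 and Smith normal form diag(1,1,1,1,1,1,1,1,1,1,1,1,1,1,1,1,1).

Now H_k = ker ∂_k / im ∂_{k+1}, so:

  H_1: rank ker ∂_1 − rank ∂_2 = (27 − 8) − 17 = 2, and the invariant factors of ∂_2 are all 1, so H_1 = Z^2.

H_1 ≅ Z^2.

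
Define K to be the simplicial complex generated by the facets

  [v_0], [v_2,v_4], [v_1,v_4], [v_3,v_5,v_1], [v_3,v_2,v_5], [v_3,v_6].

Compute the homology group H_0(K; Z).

H_0 ≅ Z^2.

We work with the vertex ordering v_0 < v_1 < v_2 < v_3 < v_4 < v_5 < v_6. The simplices of K, each written with vertices in increasing order, are:

  0-simplices (7): [v_0], [v_1], [v_2], [v_3], [v_4], [v_5], [v_6]
  1-simplices (8): [v_1,v_3], [v_1,v_4], [v_1,v_5], [v_2,v_3], [v_2,v_4], [v_2,v_5], [v_3,v_5], [v_3,v_6]
  2-simplices (2): [v_1,v_3,v_5], [v_2,v_3,v_5]

Hence C_0 ≅ Z^7, C_1 ≅ Z^8, C_2 ≅ Z^2.

∂_1: C_1 → C_0 maps an edge to its endpoints' difference, ∂[p,q] = q − p. For instance
  ∂[v_2,v_4] = [v_4] − [v_2].
The resulting 7×8 matrix has rank 5, and its Smith normal form has invariant factors (1,1,1,1,1).

Boundary ∂_2: C_2 → C_1 sends each 2-simplex [p,q,r] to [q,r] − [p,r] + [p,q]. For instance
  ∂[v_1,v_3,v_5] = [v_3,v_5] − [v_1,v_5] + [v_1,v_3],
  ∂[v_2,v_3,v_5] = [v_3,v_5] − [v_2,v_5] + [v_2,v_3].
The resulting 8×2 matrix has rank 2, and its Smith normal form has invariant factors (1,1).

From H_k ≅ ker(∂_k) / im(∂_{k+1}) we obtain:

  H_0: rank C_0 − rank ∂_1 = 7 − 5 = 2, and the invariant factors of ∂_1 are all 1, so H_0 = Z^2.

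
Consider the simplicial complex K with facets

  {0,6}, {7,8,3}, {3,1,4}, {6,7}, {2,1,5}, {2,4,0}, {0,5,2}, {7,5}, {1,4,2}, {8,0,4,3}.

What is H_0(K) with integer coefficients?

Take the total order 0 < 1 < 2 < 3 < 4 < 5 < 6 < 7 < 8 on the vertex set. Then K (dimension 3) consists of the simplices:

  0-simplices (9): [0], [1], [2], [3], [4], [5], [6], [7], [8]
  1-simplices (19): [0,2], [0,3], [0,4], [0,5], [0,6], [0,8], [1,2], [1,3], [1,4], [1,5], [2,4], [2,5], [3,4], [3,7], [3,8], [4,8], [5,7], [6,7], [7,8]
  2-simplices (10): [0,2,4], [0,2,5], [0,3,4], [0,3,8], [0,4,8], [1,2,4], [1,2,5], [1,3,4], [3,4,8], [3,7,8]
  3-simplices (1): [0,3,4,8]

Hence C_0 ≅ Z^9, C_1 ≅ Z^19, C_2 ≅ Z^10, C_3 ≅ Z^1.

Boundary ∂_1: C_1 → C_0 maps an edge to its endpoints' difference, ∂[p,q] = q − p.
The 9×19 boundary matrix has rank 8 and Smith normal form diag(1,1,1,1,1,1,1,1).

∂_2: C_2 → C_1 acts by ∂[p,q,r] = [q,r] − [p,r] + [p,q]. For instance
  ∂[3,4,8] = [4,8] − [3,8] + [3,4],
  ∂[1,2,5] = [2,5] − [1,5] + [1,2].
This gives a 19×10 integer matrix of rank 9; reducing to Smith normal form yields diagonal entries (1,1,1,1,1,1,1,1,1).

∂_3: C_3 → C_2 sends each 3-simplex σ to the alternating sum Σ_i (−1)^i (σ with its i-th vertex removed). For instance
  ∂[0,3,4,8] = [3,4,8] − [0,4,8] + [0,3,8] − [0,3,4].
As a 10×1 matrix over Z this has rank 1, with invariant factors (1).

Computing H_k = (kernel of ∂_k) / (image of ∂_{k+1}):

  H_0: rank C_0 − rank ∂_1 = 9 − 8 = 1, and the invariant factors of ∂_1 are all 1, so H_0 ≅ Z.

H_0 ≅ Z.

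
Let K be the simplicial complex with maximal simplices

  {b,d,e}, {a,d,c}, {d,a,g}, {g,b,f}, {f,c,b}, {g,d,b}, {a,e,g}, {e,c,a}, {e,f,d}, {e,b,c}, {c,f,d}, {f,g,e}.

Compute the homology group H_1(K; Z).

H_1 ≅ Z/2Z.

Order the vertices as a < b < c < d < e < f < g. Listing each simplex with vertices in this order, K has dimension 2 with simplices:

  0-simplices (7): a, b, c, d, e, f, g
  1-simplices (18): ac, ad, ae, ag, bc, bd, be, bf, bg, cd, ce, cf, de, df, dg, ef, eg, fg
  2-simplices (12): acd, ace, adg, aeg, bce, bcf, bde, bdg, bfg, cdf, def, efg

giving chain groups C_0 ≅ Z^7, C_1 ≅ Z^18, C_2 ≅ Z^12.

The boundary map ∂_1: C_1 → C_0 sends each edge [p,q] (with p < q) to q − p. For instance
  ∂bg = g − b.
The 7×18 boundary matrix has rank 6 and Smith normal form diag(1,1,1,1,1,1).

∂_2: C_2 → C_1 acts by ∂[p,q,r] = [q,r] − [p,r] + [p,q]. For instance
  ∂bce = ce − be + bc,
  ∂cdf = df − cf + cd.
The 18×12 boundary matrix has rank 12 and Smith normal form diag(1,1,1,1,1,1,1,1,1,1,1,2).

Reading off H_k = ker ∂_k / im ∂_{k+1}:

  H_1: rank ker ∂_1 − rank ∂_2 = (18 − 6) − 12 = 0, and ∂_2 has invariant factor 2 > 1, so H_1 = Z/2Z.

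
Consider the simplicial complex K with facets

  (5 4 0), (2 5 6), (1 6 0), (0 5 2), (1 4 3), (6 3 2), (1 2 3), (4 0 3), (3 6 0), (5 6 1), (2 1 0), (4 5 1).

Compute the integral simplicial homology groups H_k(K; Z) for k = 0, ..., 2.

K has 7 vertices, 18 edges, 12 triangles.
rank ∂_0 = 0, rank ∂_1 = 6 ⇒ b_0 = 7 − 0 − 6 = 1; all invariant factors of ∂_1 are 1 so no torsion. So H_0 = Z.
rank ∂_1 = 6, rank ∂_2 = 12 ⇒ b_1 = 18 − 6 − 12 = 0; ∂_2 has invariant factor(s) [2] giving torsion. So H_1 = Z/2.
rank ∂_2 = 12, rank ∂_3 = 0 ⇒ b_2 = 12 − 12 − 0 = 0. So H_2 = 0.

H_0 = Z,  H_1 = Z/2,  H_2 = 0.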